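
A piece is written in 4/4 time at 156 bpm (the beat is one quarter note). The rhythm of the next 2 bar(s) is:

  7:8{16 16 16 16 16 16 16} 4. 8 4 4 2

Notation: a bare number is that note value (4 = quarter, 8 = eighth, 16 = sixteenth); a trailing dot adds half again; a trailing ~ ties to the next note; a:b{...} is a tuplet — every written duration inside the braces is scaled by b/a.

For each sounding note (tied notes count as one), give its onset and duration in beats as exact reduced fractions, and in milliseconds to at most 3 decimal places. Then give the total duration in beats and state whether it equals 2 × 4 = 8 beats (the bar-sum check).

1) 0.0ms=0b +109.89ms=2/7b
2) 109.89ms=2/7b +109.89ms=2/7b
3) 219.78ms=4/7b +109.89ms=2/7b
4) 329.67ms=6/7b +109.89ms=2/7b
5) 439.56ms=8/7b +109.89ms=2/7b
6) 549.451ms=10/7b +109.89ms=2/7b
7) 659.341ms=12/7b +109.89ms=2/7b
8) 769.231ms=2b +576.923ms=3/2b
9) 1346.154ms=7/2b +192.308ms=1/2b
10) 1538.462ms=4b +384.615ms=1b
11) 1923.077ms=5b +384.615ms=1b
12) 2307.692ms=6b +769.231ms=2b
Σ=8b of 8 (156bpm 4/4) — PASS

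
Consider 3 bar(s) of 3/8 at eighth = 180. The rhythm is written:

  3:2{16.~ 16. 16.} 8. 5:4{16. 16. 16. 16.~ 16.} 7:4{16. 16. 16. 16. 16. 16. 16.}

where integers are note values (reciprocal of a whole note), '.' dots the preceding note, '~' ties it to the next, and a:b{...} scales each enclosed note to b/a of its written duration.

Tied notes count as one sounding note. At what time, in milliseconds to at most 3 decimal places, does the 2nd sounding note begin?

1. 0.0ms @ 0 + 333.333ms (1)
2. 333.333ms @ 1 + 166.667ms (1/2)
3. 500.0ms @ 3/2 + 500.0ms (3/2)
4. 1000.0ms @ 3 + 200.0ms (3/5)
5. 1200.0ms @ 18/5 + 200.0ms (3/5)
6. 1400.0ms @ 21/5 + 200.0ms (3/5)
7. 1600.0ms @ 24/5 + 400.0ms (6/5)
8. 2000.0ms @ 6 + 142.857ms (3/7)
9. 2142.857ms @ 45/7 + 142.857ms (3/7)
10. 2285.714ms @ 48/7 + 142.857ms (3/7)
11. 2428.571ms @ 51/7 + 142.857ms (3/7)
12. 2571.429ms @ 54/7 + 142.857ms (3/7)
13. 2714.286ms @ 57/7 + 142.857ms (3/7)
14. 2857.143ms @ 60/7 + 142.857ms (3/7)

note 2 onset = 1b = 333.333ms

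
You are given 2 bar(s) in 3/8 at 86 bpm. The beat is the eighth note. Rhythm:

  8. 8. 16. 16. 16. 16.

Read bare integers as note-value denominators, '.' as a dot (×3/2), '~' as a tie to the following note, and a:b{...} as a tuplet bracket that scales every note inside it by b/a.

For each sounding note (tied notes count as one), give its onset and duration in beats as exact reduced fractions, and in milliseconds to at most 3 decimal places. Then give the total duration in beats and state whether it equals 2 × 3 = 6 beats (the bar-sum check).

1) 0.0ms=0b +1046.512ms=3/2b
2) 1046.512ms=3/2b +1046.512ms=3/2b
3) 2093.023ms=3b +523.256ms=3/4b
4) 2616.279ms=15/4b +523.256ms=3/4b
5) 3139.535ms=9/2b +523.256ms=3/4b
6) 3662.791ms=21/4b +523.256ms=3/4b
Σ=6b of 6 (86bpm 3/8) — PASS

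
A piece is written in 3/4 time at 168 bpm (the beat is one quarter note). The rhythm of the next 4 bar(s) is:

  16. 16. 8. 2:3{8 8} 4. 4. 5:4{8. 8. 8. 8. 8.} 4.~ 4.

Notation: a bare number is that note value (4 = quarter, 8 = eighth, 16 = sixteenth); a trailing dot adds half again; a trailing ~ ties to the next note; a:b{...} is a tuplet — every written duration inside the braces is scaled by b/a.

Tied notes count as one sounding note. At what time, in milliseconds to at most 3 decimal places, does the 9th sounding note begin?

1. 0.0ms @ 0 + 133.929ms (3/8)
2. 133.929ms @ 3/8 + 133.929ms (3/8)
3. 267.857ms @ 3/4 + 267.857ms (3/4)
4. 535.714ms @ 3/2 + 267.857ms (3/4)
5. 803.571ms @ 9/4 + 267.857ms (3/4)
6. 1071.429ms @ 3 + 535.714ms (3/2)
7. 1607.143ms @ 9/2 + 535.714ms (3/2)
8. 2142.857ms @ 6 + 214.286ms (3/5)
9. 2357.143ms @ 33/5 + 214.286ms (3/5)
10. 2571.429ms @ 36/5 + 214.286ms (3/5)
11. 2785.714ms @ 39/5 + 214.286ms (3/5)
12. 3000.0ms @ 42/5 + 214.286ms (3/5)
13. 3214.286ms @ 9 + 1071.429ms (3)

note 9 onset = 33/5b = 2357.143ms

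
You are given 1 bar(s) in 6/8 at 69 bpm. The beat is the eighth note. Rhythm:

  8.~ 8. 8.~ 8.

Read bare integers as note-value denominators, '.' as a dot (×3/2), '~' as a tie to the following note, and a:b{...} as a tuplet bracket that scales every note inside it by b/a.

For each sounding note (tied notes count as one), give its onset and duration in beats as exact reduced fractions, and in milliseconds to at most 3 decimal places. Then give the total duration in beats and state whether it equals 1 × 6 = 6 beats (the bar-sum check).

1) 0.0ms=0b +2608.696ms=3b
2) 2608.696ms=3b +2608.696ms=3b
Σ=6b of 6 (69bpm 6/8) — PASS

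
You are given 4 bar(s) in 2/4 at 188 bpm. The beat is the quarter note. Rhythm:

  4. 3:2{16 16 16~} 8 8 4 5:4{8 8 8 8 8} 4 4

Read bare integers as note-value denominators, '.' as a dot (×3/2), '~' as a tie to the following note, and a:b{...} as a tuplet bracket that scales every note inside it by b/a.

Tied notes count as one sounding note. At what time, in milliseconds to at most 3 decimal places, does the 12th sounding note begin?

1. 0.0ms @ 0 + 478.723ms (3/2)
2. 478.723ms @ 3/2 + 53.191ms (1/6)
3. 531.915ms @ 5/3 + 53.191ms (1/6)
4. 585.106ms @ 11/6 + 212.766ms (2/3)
5. 797.872ms @ 5/2 + 159.574ms (1/2)
6. 957.447ms @ 3 + 319.149ms (1)
7. 1276.596ms @ 4 + 127.66ms (2/5)
8. 1404.255ms @ 22/5 + 127.66ms (2/5)
9. 1531.915ms @ 24/5 + 127.66ms (2/5)
10. 1659.574ms @ 26/5 + 127.66ms (2/5)
11. 1787.234ms @ 28/5 + 127.66ms (2/5)
12. 1914.894ms @ 6 + 319.149ms (1)
13. 2234.043ms @ 7 + 319.149ms (1)

note 12 onset = 6b = 1914.894ms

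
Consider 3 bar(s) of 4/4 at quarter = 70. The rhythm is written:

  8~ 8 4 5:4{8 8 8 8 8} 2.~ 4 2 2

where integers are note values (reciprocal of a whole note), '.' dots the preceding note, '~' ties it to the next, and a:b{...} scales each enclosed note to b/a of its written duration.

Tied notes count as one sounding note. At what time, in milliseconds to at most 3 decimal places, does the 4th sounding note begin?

note 4 onset = 12/5b = 2057.143ms

1. 0.0ms @ 0 + 857.143ms (1)
2. 857.143ms @ 1 + 857.143ms (1)
3. 1714.286ms @ 2 + 342.857ms (2/5)
4. 2057.143ms @ 12/5 + 342.857ms (2/5)
5. 2400.0ms @ 14/5 + 342.857ms (2/5)
6. 2742.857ms @ 16/5 + 342.857ms (2/5)
7. 3085.714ms @ 18/5 + 342.857ms (2/5)
8. 3428.571ms @ 4 + 3428.571ms (4)
9. 6857.143ms @ 8 + 1714.286ms (2)
10. 8571.429ms @ 10 + 1714.286ms (2)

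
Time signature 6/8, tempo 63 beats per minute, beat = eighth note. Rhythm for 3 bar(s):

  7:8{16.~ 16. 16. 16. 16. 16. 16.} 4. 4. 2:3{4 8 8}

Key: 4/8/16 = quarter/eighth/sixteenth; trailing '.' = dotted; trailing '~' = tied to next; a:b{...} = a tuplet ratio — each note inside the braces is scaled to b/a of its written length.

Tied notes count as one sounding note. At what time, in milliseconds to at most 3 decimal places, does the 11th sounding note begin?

note 11 onset = 33/2b = 15714.286ms

1. 0.0ms @ 0 + 1632.653ms (12/7)
2. 1632.653ms @ 12/7 + 816.327ms (6/7)
3. 2448.98ms @ 18/7 + 816.327ms (6/7)
4. 3265.306ms @ 24/7 + 816.327ms (6/7)
5. 4081.633ms @ 30/7 + 816.327ms (6/7)
6. 4897.959ms @ 36/7 + 816.327ms (6/7)
7. 5714.286ms @ 6 + 2857.143ms (3)
8. 8571.429ms @ 9 + 2857.143ms (3)
9. 11428.571ms @ 12 + 2857.143ms (3)
10. 14285.714ms @ 15 + 1428.571ms (3/2)
11. 15714.286ms @ 33/2 + 1428.571ms (3/2)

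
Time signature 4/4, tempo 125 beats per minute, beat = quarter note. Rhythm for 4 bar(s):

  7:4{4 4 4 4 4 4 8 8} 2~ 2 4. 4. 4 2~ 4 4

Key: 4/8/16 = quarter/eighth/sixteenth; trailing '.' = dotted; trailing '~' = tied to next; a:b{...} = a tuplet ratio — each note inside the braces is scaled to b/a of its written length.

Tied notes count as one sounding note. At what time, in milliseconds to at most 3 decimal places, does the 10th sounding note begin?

1. 0.0ms @ 0 + 274.286ms (4/7)
2. 274.286ms @ 4/7 + 274.286ms (4/7)
3. 548.571ms @ 8/7 + 274.286ms (4/7)
4. 822.857ms @ 12/7 + 274.286ms (4/7)
5. 1097.143ms @ 16/7 + 274.286ms (4/7)
6. 1371.429ms @ 20/7 + 274.286ms (4/7)
7. 1645.714ms @ 24/7 + 137.143ms (2/7)
8. 1782.857ms @ 26/7 + 137.143ms (2/7)
9. 1920.0ms @ 4 + 1920.0ms (4)
10. 3840.0ms @ 8 + 720.0ms (3/2)
11. 4560.0ms @ 19/2 + 720.0ms (3/2)
12. 5280.0ms @ 11 + 480.0ms (1)
13. 5760.0ms @ 12 + 1440.0ms (3)
14. 7200.0ms @ 15 + 480.0ms (1)

note 10 onset = 8b = 3840.0ms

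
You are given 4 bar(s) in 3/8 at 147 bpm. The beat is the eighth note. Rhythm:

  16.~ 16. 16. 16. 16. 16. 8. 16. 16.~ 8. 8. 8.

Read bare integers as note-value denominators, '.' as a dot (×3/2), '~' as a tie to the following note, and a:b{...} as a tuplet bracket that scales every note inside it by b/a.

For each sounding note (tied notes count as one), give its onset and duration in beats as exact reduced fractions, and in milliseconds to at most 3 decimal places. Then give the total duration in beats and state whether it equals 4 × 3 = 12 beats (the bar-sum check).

1) 0.0ms=0b +612.245ms=3/2b
2) 612.245ms=3/2b +306.122ms=3/4b
3) 918.367ms=9/4b +306.122ms=3/4b
4) 1224.49ms=3b +306.122ms=3/4b
5) 1530.612ms=15/4b +306.122ms=3/4b
6) 1836.735ms=9/2b +612.245ms=3/2b
7) 2448.98ms=6b +306.122ms=3/4b
8) 2755.102ms=27/4b +918.367ms=9/4b
9) 3673.469ms=9b +612.245ms=3/2b
10) 4285.714ms=21/2b +612.245ms=3/2b
Σ=12b of 12 (147bpm 3/8) — PASS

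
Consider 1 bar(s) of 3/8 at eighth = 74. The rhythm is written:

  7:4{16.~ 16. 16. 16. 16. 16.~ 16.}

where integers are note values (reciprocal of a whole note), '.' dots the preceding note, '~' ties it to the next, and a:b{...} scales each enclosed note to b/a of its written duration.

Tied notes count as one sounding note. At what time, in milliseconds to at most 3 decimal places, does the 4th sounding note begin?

1. 0.0ms @ 0 + 694.981ms (6/7)
2. 694.981ms @ 6/7 + 347.49ms (3/7)
3. 1042.471ms @ 9/7 + 347.49ms (3/7)
4. 1389.961ms @ 12/7 + 347.49ms (3/7)
5. 1737.452ms @ 15/7 + 694.981ms (6/7)

note 4 onset = 12/7b = 1389.961ms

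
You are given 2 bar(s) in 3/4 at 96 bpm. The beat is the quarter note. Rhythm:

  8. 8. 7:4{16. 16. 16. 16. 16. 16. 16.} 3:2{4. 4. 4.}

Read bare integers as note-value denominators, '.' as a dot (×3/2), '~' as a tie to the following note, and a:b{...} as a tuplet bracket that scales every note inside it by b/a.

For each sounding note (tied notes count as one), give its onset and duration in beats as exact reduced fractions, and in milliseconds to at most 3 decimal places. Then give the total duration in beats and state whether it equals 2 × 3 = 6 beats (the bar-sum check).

1) 0.0ms=0b +468.75ms=3/4b
2) 468.75ms=3/4b +468.75ms=3/4b
3) 937.5ms=3/2b +133.929ms=3/14b
4) 1071.429ms=12/7b +133.929ms=3/14b
5) 1205.357ms=27/14b +133.929ms=3/14b
6) 1339.286ms=15/7b +133.929ms=3/14b
7) 1473.214ms=33/14b +133.929ms=3/14b
8) 1607.143ms=18/7b +133.929ms=3/14b
9) 1741.071ms=39/14b +133.929ms=3/14b
10) 1875.0ms=3b +625.0ms=1b
11) 2500.0ms=4b +625.0ms=1b
12) 3125.0ms=5b +625.0ms=1b
Σ=6b of 6 (96bpm 3/4) — PASS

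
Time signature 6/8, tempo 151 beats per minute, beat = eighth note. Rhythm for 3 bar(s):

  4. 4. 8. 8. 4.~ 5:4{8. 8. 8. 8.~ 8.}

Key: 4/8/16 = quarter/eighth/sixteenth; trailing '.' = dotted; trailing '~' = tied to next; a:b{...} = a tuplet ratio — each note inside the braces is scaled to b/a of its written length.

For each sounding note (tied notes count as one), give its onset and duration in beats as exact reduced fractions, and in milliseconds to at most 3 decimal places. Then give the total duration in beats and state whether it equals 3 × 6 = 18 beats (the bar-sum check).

1) 0.0ms=0b +1192.053ms=3b
2) 1192.053ms=3b +1192.053ms=3b
3) 2384.106ms=6b +596.026ms=3/2b
4) 2980.132ms=15/2b +596.026ms=3/2b
5) 3576.159ms=9b +1668.874ms=21/5b
6) 5245.033ms=66/5b +476.821ms=6/5b
7) 5721.854ms=72/5b +476.821ms=6/5b
8) 6198.675ms=78/5b +953.642ms=12/5b
Σ=18b of 18 (151bpm 6/8) — PASS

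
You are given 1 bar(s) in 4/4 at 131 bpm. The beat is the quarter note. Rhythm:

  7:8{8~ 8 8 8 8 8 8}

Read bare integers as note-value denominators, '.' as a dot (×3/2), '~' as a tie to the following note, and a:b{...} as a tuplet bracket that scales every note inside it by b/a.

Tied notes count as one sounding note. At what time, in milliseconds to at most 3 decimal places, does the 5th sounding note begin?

note 5 onset = 20/7b = 1308.615ms

1. 0.0ms @ 0 + 523.446ms (8/7)
2. 523.446ms @ 8/7 + 261.723ms (4/7)
3. 785.169ms @ 12/7 + 261.723ms (4/7)
4. 1046.892ms @ 16/7 + 261.723ms (4/7)
5. 1308.615ms @ 20/7 + 261.723ms (4/7)
6. 1570.338ms @ 24/7 + 261.723ms (4/7)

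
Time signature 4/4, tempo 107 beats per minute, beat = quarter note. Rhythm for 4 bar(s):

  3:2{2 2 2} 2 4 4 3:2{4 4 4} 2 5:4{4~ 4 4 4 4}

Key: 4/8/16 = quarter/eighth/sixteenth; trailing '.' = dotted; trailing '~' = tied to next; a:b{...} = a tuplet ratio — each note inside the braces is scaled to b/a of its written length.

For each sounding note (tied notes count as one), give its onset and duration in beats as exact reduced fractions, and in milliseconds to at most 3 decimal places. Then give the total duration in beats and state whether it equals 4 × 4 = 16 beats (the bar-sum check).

1) 0.0ms=0b +747.664ms=4/3b
2) 747.664ms=4/3b +747.664ms=4/3b
3) 1495.327ms=8/3b +747.664ms=4/3b
4) 2242.991ms=4b +1121.495ms=2b
5) 3364.486ms=6b +560.748ms=1b
6) 3925.234ms=7b +560.748ms=1b
7) 4485.981ms=8b +373.832ms=2/3b
8) 4859.813ms=26/3b +373.832ms=2/3b
9) 5233.645ms=28/3b +373.832ms=2/3b
10) 5607.477ms=10b +1121.495ms=2b
11) 6728.972ms=12b +897.196ms=8/5b
12) 7626.168ms=68/5b +448.598ms=4/5b
13) 8074.766ms=72/5b +448.598ms=4/5b
14) 8523.364ms=76/5b +448.598ms=4/5b
Σ=16b of 16 (107bpm 4/4) — PASS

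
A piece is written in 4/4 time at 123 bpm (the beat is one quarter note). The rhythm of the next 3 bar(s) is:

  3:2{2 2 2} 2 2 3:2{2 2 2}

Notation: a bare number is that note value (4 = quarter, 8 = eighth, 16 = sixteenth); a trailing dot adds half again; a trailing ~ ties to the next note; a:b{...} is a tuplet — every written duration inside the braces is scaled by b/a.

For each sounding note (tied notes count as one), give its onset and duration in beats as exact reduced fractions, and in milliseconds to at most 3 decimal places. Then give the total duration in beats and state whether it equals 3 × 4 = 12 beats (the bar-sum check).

1) 0.0ms=0b +650.407ms=4/3b
2) 650.407ms=4/3b +650.407ms=4/3b
3) 1300.813ms=8/3b +650.407ms=4/3b
4) 1951.22ms=4b +975.61ms=2b
5) 2926.829ms=6b +975.61ms=2b
6) 3902.439ms=8b +650.407ms=4/3b
7) 4552.846ms=28/3b +650.407ms=4/3b
8) 5203.252ms=32/3b +650.407ms=4/3b
Σ=12b of 12 (123bpm 4/4) — PASS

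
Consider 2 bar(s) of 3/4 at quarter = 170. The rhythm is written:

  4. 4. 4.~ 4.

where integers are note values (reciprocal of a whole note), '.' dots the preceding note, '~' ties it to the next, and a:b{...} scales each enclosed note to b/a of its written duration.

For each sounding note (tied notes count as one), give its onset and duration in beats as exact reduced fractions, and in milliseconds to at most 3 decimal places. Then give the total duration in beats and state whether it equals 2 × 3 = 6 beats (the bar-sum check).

1) 0.0ms=0b +529.412ms=3/2b
2) 529.412ms=3/2b +529.412ms=3/2b
3) 1058.824ms=3b +1058.824ms=3b
Σ=6b of 6 (170bpm 3/4) — PASS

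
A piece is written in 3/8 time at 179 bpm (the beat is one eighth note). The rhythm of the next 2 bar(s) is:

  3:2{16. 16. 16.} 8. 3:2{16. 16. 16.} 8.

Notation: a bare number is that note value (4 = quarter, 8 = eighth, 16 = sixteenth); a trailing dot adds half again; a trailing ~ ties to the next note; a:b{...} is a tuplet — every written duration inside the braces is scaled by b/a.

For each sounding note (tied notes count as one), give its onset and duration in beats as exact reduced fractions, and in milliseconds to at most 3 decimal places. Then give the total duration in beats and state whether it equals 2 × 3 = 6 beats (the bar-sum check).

1) 0.0ms=0b +167.598ms=1/2b
2) 167.598ms=1/2b +167.598ms=1/2b
3) 335.196ms=1b +167.598ms=1/2b
4) 502.793ms=3/2b +502.793ms=3/2b
5) 1005.587ms=3b +167.598ms=1/2b
6) 1173.184ms=7/2b +167.598ms=1/2b
7) 1340.782ms=4b +167.598ms=1/2b
8) 1508.38ms=9/2b +502.793ms=3/2b
Σ=6b of 6 (179bpm 3/8) — PASS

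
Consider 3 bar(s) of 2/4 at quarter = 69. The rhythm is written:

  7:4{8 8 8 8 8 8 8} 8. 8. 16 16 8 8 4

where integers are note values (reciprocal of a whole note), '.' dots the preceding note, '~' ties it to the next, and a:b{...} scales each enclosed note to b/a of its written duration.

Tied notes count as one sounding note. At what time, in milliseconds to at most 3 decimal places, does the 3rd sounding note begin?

1. 0.0ms @ 0 + 248.447ms (2/7)
2. 248.447ms @ 2/7 + 248.447ms (2/7)
3. 496.894ms @ 4/7 + 248.447ms (2/7)
4. 745.342ms @ 6/7 + 248.447ms (2/7)
5. 993.789ms @ 8/7 + 248.447ms (2/7)
6. 1242.236ms @ 10/7 + 248.447ms (2/7)
7. 1490.683ms @ 12/7 + 248.447ms (2/7)
8. 1739.13ms @ 2 + 652.174ms (3/4)
9. 2391.304ms @ 11/4 + 652.174ms (3/4)
10. 3043.478ms @ 7/2 + 217.391ms (1/4)
11. 3260.87ms @ 15/4 + 217.391ms (1/4)
12. 3478.261ms @ 4 + 434.783ms (1/2)
13. 3913.043ms @ 9/2 + 434.783ms (1/2)
14. 4347.826ms @ 5 + 869.565ms (1)

note 3 onset = 4/7b = 496.894ms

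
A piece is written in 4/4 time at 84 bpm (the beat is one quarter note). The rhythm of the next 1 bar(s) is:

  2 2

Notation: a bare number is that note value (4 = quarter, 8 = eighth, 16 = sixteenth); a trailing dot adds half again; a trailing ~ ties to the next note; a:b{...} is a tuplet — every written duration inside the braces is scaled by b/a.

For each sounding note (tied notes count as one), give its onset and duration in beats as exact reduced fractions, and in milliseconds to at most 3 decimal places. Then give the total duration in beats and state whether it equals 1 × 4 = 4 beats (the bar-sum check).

1) 0.0ms=0b +1428.571ms=2b
2) 1428.571ms=2b +1428.571ms=2b
Σ=4b of 4 (84bpm 4/4) — PASS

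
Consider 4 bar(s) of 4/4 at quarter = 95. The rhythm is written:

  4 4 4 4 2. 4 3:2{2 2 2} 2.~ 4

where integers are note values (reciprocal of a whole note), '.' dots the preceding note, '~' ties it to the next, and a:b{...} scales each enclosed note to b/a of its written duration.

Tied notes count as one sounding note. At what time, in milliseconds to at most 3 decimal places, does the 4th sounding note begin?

1. 0.0ms @ 0 + 631.579ms (1)
2. 631.579ms @ 1 + 631.579ms (1)
3. 1263.158ms @ 2 + 631.579ms (1)
4. 1894.737ms @ 3 + 631.579ms (1)
5. 2526.316ms @ 4 + 1894.737ms (3)
6. 4421.053ms @ 7 + 631.579ms (1)
7. 5052.632ms @ 8 + 842.105ms (4/3)
8. 5894.737ms @ 28/3 + 842.105ms (4/3)
9. 6736.842ms @ 32/3 + 842.105ms (4/3)
10. 7578.947ms @ 12 + 2526.316ms (4)

note 4 onset = 3b = 1894.737ms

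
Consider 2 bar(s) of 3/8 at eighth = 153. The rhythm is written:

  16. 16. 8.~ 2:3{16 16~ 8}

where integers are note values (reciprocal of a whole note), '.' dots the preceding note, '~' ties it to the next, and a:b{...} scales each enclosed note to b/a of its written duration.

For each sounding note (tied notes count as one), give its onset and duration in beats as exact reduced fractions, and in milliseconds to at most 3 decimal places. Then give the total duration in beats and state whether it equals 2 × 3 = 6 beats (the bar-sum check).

1) 0.0ms=0b +294.118ms=3/4b
2) 294.118ms=3/4b +294.118ms=3/4b
3) 588.235ms=3/2b +882.353ms=9/4b
4) 1470.588ms=15/4b +882.353ms=9/4b
Σ=6b of 6 (153bpm 3/8) — PASS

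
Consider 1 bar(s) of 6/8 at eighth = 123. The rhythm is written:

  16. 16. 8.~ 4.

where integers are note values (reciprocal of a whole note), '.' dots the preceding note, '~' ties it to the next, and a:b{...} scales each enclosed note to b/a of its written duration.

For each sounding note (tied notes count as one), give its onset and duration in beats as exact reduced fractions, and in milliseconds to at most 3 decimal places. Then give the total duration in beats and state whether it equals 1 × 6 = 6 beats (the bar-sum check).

1) 0.0ms=0b +365.854ms=3/4b
2) 365.854ms=3/4b +365.854ms=3/4b
3) 731.707ms=3/2b +2195.122ms=9/2b
Σ=6b of 6 (123bpm 6/8) — PASS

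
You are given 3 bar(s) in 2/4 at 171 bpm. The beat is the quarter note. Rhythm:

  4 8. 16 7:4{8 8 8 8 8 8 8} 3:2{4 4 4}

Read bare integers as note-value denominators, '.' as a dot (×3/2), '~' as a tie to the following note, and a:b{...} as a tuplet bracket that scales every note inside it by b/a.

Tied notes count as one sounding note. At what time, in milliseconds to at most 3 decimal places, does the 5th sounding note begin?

note 5 onset = 16/7b = 802.005ms

1. 0.0ms @ 0 + 350.877ms (1)
2. 350.877ms @ 1 + 263.158ms (3/4)
3. 614.035ms @ 7/4 + 87.719ms (1/4)
4. 701.754ms @ 2 + 100.251ms (2/7)
5. 802.005ms @ 16/7 + 100.251ms (2/7)
6. 902.256ms @ 18/7 + 100.251ms (2/7)
7. 1002.506ms @ 20/7 + 100.251ms (2/7)
8. 1102.757ms @ 22/7 + 100.251ms (2/7)
9. 1203.008ms @ 24/7 + 100.251ms (2/7)
10. 1303.258ms @ 26/7 + 100.251ms (2/7)
11. 1403.509ms @ 4 + 233.918ms (2/3)
12. 1637.427ms @ 14/3 + 233.918ms (2/3)
13. 1871.345ms @ 16/3 + 233.918ms (2/3)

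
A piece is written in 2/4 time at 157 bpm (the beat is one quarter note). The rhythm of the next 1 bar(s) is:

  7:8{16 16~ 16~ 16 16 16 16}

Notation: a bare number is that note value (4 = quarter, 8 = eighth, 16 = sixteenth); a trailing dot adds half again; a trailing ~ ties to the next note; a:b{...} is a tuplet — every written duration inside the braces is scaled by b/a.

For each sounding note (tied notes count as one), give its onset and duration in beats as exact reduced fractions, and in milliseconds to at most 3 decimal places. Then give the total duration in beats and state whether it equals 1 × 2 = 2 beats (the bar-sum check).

1) 0.0ms=0b +109.19ms=2/7b
2) 109.19ms=2/7b +327.571ms=6/7b
3) 436.761ms=8/7b +109.19ms=2/7b
4) 545.951ms=10/7b +109.19ms=2/7b
5) 655.141ms=12/7b +109.19ms=2/7b
Σ=2b of 2 (157bpm 2/4) — PASS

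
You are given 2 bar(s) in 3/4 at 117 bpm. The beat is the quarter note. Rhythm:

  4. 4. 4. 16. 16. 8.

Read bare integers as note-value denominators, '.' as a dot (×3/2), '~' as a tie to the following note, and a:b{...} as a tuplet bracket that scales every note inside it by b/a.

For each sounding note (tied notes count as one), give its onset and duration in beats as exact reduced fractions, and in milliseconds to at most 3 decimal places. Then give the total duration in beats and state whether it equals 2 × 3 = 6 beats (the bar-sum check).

1) 0.0ms=0b +769.231ms=3/2b
2) 769.231ms=3/2b +769.231ms=3/2b
3) 1538.462ms=3b +769.231ms=3/2b
4) 2307.692ms=9/2b +192.308ms=3/8b
5) 2500.0ms=39/8b +192.308ms=3/8b
6) 2692.308ms=21/4b +384.615ms=3/4b
Σ=6b of 6 (117bpm 3/4) — PASS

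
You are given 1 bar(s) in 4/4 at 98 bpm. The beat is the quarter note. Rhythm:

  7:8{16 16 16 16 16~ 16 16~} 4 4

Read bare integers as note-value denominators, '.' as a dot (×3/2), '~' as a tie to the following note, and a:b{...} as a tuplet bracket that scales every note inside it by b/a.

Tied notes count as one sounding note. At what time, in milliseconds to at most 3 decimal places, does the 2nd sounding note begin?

1. 0.0ms @ 0 + 174.927ms (2/7)
2. 174.927ms @ 2/7 + 174.927ms (2/7)
3. 349.854ms @ 4/7 + 174.927ms (2/7)
4. 524.781ms @ 6/7 + 174.927ms (2/7)
5. 699.708ms @ 8/7 + 349.854ms (4/7)
6. 1049.563ms @ 12/7 + 787.172ms (9/7)
7. 1836.735ms @ 3 + 612.245ms (1)

note 2 onset = 2/7b = 174.927ms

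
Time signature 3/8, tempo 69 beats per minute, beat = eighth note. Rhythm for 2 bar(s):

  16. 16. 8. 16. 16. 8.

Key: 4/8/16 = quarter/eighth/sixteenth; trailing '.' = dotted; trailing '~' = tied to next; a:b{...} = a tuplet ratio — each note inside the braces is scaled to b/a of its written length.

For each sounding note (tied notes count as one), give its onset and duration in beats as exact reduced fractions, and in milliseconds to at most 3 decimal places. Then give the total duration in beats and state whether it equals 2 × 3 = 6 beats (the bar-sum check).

1) 0.0ms=0b +652.174ms=3/4b
2) 652.174ms=3/4b +652.174ms=3/4b
3) 1304.348ms=3/2b +1304.348ms=3/2b
4) 2608.696ms=3b +652.174ms=3/4b
5) 3260.87ms=15/4b +652.174ms=3/4b
6) 3913.043ms=9/2b +1304.348ms=3/2b
Σ=6b of 6 (69bpm 3/8) — PASS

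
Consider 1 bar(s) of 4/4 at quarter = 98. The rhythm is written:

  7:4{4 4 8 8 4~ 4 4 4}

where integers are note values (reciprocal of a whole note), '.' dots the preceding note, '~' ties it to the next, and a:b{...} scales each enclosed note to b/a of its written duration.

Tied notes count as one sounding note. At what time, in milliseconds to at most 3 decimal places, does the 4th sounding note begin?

note 4 onset = 10/7b = 874.636ms

1. 0.0ms @ 0 + 349.854ms (4/7)
2. 349.854ms @ 4/7 + 349.854ms (4/7)
3. 699.708ms @ 8/7 + 174.927ms (2/7)
4. 874.636ms @ 10/7 + 174.927ms (2/7)
5. 1049.563ms @ 12/7 + 699.708ms (8/7)
6. 1749.271ms @ 20/7 + 349.854ms (4/7)
7. 2099.125ms @ 24/7 + 349.854ms (4/7)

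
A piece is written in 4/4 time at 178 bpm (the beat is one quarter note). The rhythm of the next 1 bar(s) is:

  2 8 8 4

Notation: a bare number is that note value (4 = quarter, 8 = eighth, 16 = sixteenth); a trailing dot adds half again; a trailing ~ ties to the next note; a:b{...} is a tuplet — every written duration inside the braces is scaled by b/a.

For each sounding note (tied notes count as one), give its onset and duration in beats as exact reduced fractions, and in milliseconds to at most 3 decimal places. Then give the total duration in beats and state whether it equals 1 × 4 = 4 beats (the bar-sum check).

1) 0.0ms=0b +674.157ms=2b
2) 674.157ms=2b +168.539ms=1/2b
3) 842.697ms=5/2b +168.539ms=1/2b
4) 1011.236ms=3b +337.079ms=1b
Σ=4b of 4 (178bpm 4/4) — PASS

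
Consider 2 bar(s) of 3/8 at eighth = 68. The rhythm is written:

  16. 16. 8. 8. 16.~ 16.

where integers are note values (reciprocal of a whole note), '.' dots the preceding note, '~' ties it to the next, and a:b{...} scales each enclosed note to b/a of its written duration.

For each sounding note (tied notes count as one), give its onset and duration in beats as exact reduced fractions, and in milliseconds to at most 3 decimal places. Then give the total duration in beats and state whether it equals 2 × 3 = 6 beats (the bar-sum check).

1) 0.0ms=0b +661.765ms=3/4b
2) 661.765ms=3/4b +661.765ms=3/4b
3) 1323.529ms=3/2b +1323.529ms=3/2b
4) 2647.059ms=3b +1323.529ms=3/2b
5) 3970.588ms=9/2b +1323.529ms=3/2b
Σ=6b of 6 (68bpm 3/8) — PASS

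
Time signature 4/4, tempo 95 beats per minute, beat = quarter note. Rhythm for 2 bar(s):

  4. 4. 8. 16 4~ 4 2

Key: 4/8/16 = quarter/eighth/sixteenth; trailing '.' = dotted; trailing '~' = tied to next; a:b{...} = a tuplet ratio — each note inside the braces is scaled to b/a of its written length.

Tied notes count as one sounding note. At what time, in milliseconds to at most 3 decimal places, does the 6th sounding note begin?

1. 0.0ms @ 0 + 947.368ms (3/2)
2. 947.368ms @ 3/2 + 947.368ms (3/2)
3. 1894.737ms @ 3 + 473.684ms (3/4)
4. 2368.421ms @ 15/4 + 157.895ms (1/4)
5. 2526.316ms @ 4 + 1263.158ms (2)
6. 3789.474ms @ 6 + 1263.158ms (2)

note 6 onset = 6b = 3789.474ms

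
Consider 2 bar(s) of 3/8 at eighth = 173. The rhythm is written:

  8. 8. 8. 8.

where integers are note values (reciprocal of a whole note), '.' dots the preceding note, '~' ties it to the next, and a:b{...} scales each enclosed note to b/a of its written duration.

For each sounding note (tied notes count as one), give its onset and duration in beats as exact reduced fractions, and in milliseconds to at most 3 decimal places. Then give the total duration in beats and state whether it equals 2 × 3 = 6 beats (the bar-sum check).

1) 0.0ms=0b +520.231ms=3/2b
2) 520.231ms=3/2b +520.231ms=3/2b
3) 1040.462ms=3b +520.231ms=3/2b
4) 1560.694ms=9/2b +520.231ms=3/2b
Σ=6b of 6 (173bpm 3/8) — PASS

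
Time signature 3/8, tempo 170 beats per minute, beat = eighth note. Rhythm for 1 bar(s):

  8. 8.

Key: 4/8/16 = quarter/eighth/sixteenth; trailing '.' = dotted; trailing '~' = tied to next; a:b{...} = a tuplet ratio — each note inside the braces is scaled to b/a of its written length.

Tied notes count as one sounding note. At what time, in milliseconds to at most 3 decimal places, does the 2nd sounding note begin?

1. 0.0ms @ 0 + 529.412ms (3/2)
2. 529.412ms @ 3/2 + 529.412ms (3/2)

note 2 onset = 3/2b = 529.412ms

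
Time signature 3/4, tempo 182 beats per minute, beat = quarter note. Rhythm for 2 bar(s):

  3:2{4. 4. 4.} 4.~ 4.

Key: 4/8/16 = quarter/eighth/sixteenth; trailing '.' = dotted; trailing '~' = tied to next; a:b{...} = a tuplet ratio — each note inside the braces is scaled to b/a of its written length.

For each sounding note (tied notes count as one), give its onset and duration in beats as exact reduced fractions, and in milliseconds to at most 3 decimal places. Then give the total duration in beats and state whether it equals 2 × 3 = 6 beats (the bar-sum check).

1) 0.0ms=0b +329.67ms=1b
2) 329.67ms=1b +329.67ms=1b
3) 659.341ms=2b +329.67ms=1b
4) 989.011ms=3b +989.011ms=3b
Σ=6b of 6 (182bpm 3/4) — PASS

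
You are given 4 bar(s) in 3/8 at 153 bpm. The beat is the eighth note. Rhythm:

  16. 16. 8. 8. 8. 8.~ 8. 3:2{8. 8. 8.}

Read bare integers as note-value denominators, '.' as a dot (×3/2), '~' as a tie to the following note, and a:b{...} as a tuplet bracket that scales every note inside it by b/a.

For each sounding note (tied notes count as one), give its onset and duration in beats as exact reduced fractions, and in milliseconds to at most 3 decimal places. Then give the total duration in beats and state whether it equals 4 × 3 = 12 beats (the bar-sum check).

1) 0.0ms=0b +294.118ms=3/4b
2) 294.118ms=3/4b +294.118ms=3/4b
3) 588.235ms=3/2b +588.235ms=3/2b
4) 1176.471ms=3b +588.235ms=3/2b
5) 1764.706ms=9/2b +588.235ms=3/2b
6) 2352.941ms=6b +1176.471ms=3b
7) 3529.412ms=9b +392.157ms=1b
8) 3921.569ms=10b +392.157ms=1b
9) 4313.725ms=11b +392.157ms=1b
Σ=12b of 12 (153bpm 3/8) — PASS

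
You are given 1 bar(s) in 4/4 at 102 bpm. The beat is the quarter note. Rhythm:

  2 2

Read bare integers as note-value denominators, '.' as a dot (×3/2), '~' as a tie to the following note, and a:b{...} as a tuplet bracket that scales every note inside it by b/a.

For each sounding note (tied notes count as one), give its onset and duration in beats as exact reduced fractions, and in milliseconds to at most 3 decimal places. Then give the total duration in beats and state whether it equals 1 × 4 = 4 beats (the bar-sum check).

1) 0.0ms=0b +1176.471ms=2b
2) 1176.471ms=2b +1176.471ms=2b
Σ=4b of 4 (102bpm 4/4) — PASS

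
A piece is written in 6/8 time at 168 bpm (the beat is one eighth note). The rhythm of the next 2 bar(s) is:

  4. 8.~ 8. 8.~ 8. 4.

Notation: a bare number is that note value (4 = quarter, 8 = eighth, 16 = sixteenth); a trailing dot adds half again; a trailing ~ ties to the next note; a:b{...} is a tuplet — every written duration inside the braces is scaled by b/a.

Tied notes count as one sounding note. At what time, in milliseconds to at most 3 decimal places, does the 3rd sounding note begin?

1. 0.0ms @ 0 + 1071.429ms (3)
2. 1071.429ms @ 3 + 1071.429ms (3)
3. 2142.857ms @ 6 + 1071.429ms (3)
4. 3214.286ms @ 9 + 1071.429ms (3)

note 3 onset = 6b = 2142.857ms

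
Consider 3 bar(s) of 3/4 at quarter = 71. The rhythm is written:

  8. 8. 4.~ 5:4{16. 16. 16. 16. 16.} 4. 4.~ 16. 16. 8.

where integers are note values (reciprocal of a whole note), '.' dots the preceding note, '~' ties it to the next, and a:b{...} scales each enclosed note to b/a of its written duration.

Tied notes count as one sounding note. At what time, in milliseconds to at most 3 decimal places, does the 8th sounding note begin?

1. 0.0ms @ 0 + 633.803ms (3/4)
2. 633.803ms @ 3/4 + 633.803ms (3/4)
3. 1267.606ms @ 3/2 + 1521.127ms (9/5)
4. 2788.732ms @ 33/10 + 253.521ms (3/10)
5. 3042.254ms @ 18/5 + 253.521ms (3/10)
6. 3295.775ms @ 39/10 + 253.521ms (3/10)
7. 3549.296ms @ 21/5 + 253.521ms (3/10)
8. 3802.817ms @ 9/2 + 1267.606ms (3/2)
9. 5070.423ms @ 6 + 1584.507ms (15/8)
10. 6654.93ms @ 63/8 + 316.901ms (3/8)
11. 6971.831ms @ 33/4 + 633.803ms (3/4)

note 8 onset = 9/2b = 3802.817ms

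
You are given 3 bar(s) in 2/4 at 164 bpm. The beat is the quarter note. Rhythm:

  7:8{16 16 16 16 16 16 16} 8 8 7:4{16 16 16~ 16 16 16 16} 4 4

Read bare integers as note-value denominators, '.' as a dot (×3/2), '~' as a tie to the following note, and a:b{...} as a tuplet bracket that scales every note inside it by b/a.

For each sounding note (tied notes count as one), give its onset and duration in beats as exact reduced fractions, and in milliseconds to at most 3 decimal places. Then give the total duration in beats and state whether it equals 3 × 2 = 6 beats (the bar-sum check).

1) 0.0ms=0b +104.53ms=2/7b
2) 104.53ms=2/7b +104.53ms=2/7b
3) 209.059ms=4/7b +104.53ms=2/7b
4) 313.589ms=6/7b +104.53ms=2/7b
5) 418.118ms=8/7b +104.53ms=2/7b
6) 522.648ms=10/7b +104.53ms=2/7b
7) 627.178ms=12/7b +104.53ms=2/7b
8) 731.707ms=2b +182.927ms=1/2b
9) 914.634ms=5/2b +182.927ms=1/2b
10) 1097.561ms=3b +52.265ms=1/7b
11) 1149.826ms=22/7b +52.265ms=1/7b
12) 1202.091ms=23/7b +104.53ms=2/7b
13) 1306.62ms=25/7b +52.265ms=1/7b
14) 1358.885ms=26/7b +52.265ms=1/7b
15) 1411.15ms=27/7b +52.265ms=1/7b
16) 1463.415ms=4b +365.854ms=1b
17) 1829.268ms=5b +365.854ms=1b
Σ=6b of 6 (164bpm 2/4) — PASS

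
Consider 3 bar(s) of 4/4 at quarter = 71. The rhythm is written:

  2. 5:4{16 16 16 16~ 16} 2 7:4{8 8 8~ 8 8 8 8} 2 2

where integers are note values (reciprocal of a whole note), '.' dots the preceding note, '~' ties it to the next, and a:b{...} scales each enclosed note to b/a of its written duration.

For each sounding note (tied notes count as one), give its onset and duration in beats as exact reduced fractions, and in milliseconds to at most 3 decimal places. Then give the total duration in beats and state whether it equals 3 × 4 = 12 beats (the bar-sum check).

1) 0.0ms=0b +2535.211ms=3b
2) 2535.211ms=3b +169.014ms=1/5b
3) 2704.225ms=16/5b +169.014ms=1/5b
4) 2873.239ms=17/5b +169.014ms=1/5b
5) 3042.254ms=18/5b +338.028ms=2/5b
6) 3380.282ms=4b +1690.141ms=2b
7) 5070.423ms=6b +241.449ms=2/7b
8) 5311.871ms=44/7b +241.449ms=2/7b
9) 5553.32ms=46/7b +482.897ms=4/7b
10) 6036.217ms=50/7b +241.449ms=2/7b
11) 6277.666ms=52/7b +241.449ms=2/7b
12) 6519.115ms=54/7b +241.449ms=2/7b
13) 6760.563ms=8b +1690.141ms=2b
14) 8450.704ms=10b +1690.141ms=2b
Σ=12b of 12 (71bpm 4/4) — PASS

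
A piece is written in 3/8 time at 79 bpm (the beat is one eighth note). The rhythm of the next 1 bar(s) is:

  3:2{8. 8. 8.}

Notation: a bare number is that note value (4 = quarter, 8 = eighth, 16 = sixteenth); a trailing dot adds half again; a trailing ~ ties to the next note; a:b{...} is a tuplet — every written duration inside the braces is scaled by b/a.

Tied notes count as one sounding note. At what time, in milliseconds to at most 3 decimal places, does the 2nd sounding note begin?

note 2 onset = 1b = 759.494ms

1. 0.0ms @ 0 + 759.494ms (1)
2. 759.494ms @ 1 + 759.494ms (1)
3. 1518.987ms @ 2 + 759.494ms (1)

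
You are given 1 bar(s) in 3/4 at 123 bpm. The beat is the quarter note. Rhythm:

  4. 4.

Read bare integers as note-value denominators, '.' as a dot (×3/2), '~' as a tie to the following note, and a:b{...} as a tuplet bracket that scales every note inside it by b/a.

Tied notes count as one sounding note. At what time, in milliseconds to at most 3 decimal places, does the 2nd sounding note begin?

1. 0.0ms @ 0 + 731.707ms (3/2)
2. 731.707ms @ 3/2 + 731.707ms (3/2)

note 2 onset = 3/2b = 731.707ms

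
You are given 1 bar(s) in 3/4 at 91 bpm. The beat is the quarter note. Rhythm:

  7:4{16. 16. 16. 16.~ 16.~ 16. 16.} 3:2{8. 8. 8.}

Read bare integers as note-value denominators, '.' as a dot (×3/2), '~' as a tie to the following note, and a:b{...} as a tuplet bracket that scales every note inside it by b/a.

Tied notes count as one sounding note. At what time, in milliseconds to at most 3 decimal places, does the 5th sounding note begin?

note 5 onset = 9/7b = 847.724ms

1. 0.0ms @ 0 + 141.287ms (3/14)
2. 141.287ms @ 3/14 + 141.287ms (3/14)
3. 282.575ms @ 3/7 + 141.287ms (3/14)
4. 423.862ms @ 9/14 + 423.862ms (9/14)
5. 847.724ms @ 9/7 + 141.287ms (3/14)
6. 989.011ms @ 3/2 + 329.67ms (1/2)
7. 1318.681ms @ 2 + 329.67ms (1/2)
8. 1648.352ms @ 5/2 + 329.67ms (1/2)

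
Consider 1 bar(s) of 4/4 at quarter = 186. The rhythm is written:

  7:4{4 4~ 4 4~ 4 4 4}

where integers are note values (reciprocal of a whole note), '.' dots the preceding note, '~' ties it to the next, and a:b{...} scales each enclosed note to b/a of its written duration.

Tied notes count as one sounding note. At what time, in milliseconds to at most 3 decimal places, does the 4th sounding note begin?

note 4 onset = 20/7b = 921.659ms

1. 0.0ms @ 0 + 184.332ms (4/7)
2. 184.332ms @ 4/7 + 368.664ms (8/7)
3. 552.995ms @ 12/7 + 368.664ms (8/7)
4. 921.659ms @ 20/7 + 184.332ms (4/7)
5. 1105.991ms @ 24/7 + 184.332ms (4/7)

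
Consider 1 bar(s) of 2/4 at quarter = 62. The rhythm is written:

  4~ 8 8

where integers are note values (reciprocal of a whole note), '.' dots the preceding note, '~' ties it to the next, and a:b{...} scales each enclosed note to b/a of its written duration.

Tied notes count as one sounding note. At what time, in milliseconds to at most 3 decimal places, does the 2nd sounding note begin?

1. 0.0ms @ 0 + 1451.613ms (3/2)
2. 1451.613ms @ 3/2 + 483.871ms (1/2)

note 2 onset = 3/2b = 1451.613ms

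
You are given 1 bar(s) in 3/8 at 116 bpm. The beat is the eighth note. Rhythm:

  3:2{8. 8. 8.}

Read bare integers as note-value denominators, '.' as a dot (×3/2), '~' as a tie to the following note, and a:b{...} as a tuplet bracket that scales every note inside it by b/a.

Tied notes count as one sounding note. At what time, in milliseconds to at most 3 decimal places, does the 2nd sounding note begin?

note 2 onset = 1b = 517.241ms

1. 0.0ms @ 0 + 517.241ms (1)
2. 517.241ms @ 1 + 517.241ms (1)
3. 1034.483ms @ 2 + 517.241ms (1)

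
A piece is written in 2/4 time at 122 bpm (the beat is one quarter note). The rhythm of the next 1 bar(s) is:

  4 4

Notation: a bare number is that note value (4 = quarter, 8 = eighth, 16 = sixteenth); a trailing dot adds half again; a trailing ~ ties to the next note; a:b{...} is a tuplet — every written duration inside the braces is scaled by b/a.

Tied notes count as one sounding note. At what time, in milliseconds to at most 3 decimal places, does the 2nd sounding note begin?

1. 0.0ms @ 0 + 491.803ms (1)
2. 491.803ms @ 1 + 491.803ms (1)

note 2 onset = 1b = 491.803ms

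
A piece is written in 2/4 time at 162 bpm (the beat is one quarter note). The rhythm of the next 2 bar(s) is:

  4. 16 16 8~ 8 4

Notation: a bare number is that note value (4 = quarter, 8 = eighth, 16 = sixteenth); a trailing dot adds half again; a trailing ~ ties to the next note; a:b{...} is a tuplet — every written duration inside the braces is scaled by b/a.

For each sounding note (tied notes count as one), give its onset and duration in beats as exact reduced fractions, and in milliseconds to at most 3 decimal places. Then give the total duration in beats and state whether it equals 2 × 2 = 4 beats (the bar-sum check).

1) 0.0ms=0b +555.556ms=3/2b
2) 555.556ms=3/2b +92.593ms=1/4b
3) 648.148ms=7/4b +92.593ms=1/4b
4) 740.741ms=2b +370.37ms=1b
5) 1111.111ms=3b +370.37ms=1b
Σ=4b of 4 (162bpm 2/4) — PASS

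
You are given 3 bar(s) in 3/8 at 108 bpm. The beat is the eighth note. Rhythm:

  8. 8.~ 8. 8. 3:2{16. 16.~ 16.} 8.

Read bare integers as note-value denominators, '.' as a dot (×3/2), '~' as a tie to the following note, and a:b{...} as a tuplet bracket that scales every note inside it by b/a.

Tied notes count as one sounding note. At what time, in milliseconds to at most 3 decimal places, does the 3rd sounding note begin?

1. 0.0ms @ 0 + 833.333ms (3/2)
2. 833.333ms @ 3/2 + 1666.667ms (3)
3. 2500.0ms @ 9/2 + 833.333ms (3/2)
4. 3333.333ms @ 6 + 277.778ms (1/2)
5. 3611.111ms @ 13/2 + 555.556ms (1)
6. 4166.667ms @ 15/2 + 833.333ms (3/2)

note 3 onset = 9/2b = 2500.0ms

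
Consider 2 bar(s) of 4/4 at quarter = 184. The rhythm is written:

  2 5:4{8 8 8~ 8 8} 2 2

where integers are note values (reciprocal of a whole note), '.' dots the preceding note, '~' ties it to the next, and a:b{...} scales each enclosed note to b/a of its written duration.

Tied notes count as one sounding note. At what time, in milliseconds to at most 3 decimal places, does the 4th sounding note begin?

note 4 onset = 14/5b = 913.043ms

1. 0.0ms @ 0 + 652.174ms (2)
2. 652.174ms @ 2 + 130.435ms (2/5)
3. 782.609ms @ 12/5 + 130.435ms (2/5)
4. 913.043ms @ 14/5 + 260.87ms (4/5)
5. 1173.913ms @ 18/5 + 130.435ms (2/5)
6. 1304.348ms @ 4 + 652.174ms (2)
7. 1956.522ms @ 6 + 652.174ms (2)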